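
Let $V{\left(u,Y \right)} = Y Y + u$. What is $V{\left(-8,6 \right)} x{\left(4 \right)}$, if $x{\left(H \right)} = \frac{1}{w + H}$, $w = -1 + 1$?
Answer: $7$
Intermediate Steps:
$w = 0$
$V{\left(u,Y \right)} = u + Y^{2}$ ($V{\left(u,Y \right)} = Y^{2} + u = u + Y^{2}$)
$x{\left(H \right)} = \frac{1}{H}$ ($x{\left(H \right)} = \frac{1}{0 + H} = \frac{1}{H}$)
$V{\left(-8,6 \right)} x{\left(4 \right)} = \frac{-8 + 6^{2}}{4} = \left(-8 + 36\right) \frac{1}{4} = 28 \cdot \frac{1}{4} = 7$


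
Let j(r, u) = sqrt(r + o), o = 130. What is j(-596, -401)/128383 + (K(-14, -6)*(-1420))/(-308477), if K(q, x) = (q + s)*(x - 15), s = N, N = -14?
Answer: 834960/308477 + I*sqrt(466)/128383 ≈ 2.7067 + 0.00016815*I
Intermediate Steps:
s = -14
K(q, x) = (-15 + x)*(-14 + q) (K(q, x) = (q - 14)*(x - 15) = (-14 + q)*(-15 + x) = (-15 + x)*(-14 + q))
j(r, u) = sqrt(130 + r) (j(r, u) = sqrt(r + 130) = sqrt(130 + r))
j(-596, -401)/128383 + (K(-14, -6)*(-1420))/(-308477) = sqrt(130 - 596)/128383 + ((210 - 15*(-14) - 14*(-6) - 14*(-6))*(-1420))/(-308477) = sqrt(-466)*(1/128383) + ((210 + 210 + 84 + 84)*(-1420))*(-1/308477) = (I*sqrt(466))*(1/128383) + (588*(-1420))*(-1/308477) = I*sqrt(466)/128383 - 834960*(-1/308477) = I*sqrt(466)/128383 + 834960/308477 = 834960/308477 + I*sqrt(466)/128383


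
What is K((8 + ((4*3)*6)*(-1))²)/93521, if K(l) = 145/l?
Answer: 145/383062016 ≈ 3.7853e-7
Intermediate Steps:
K((8 + ((4*3)*6)*(-1))²)/93521 = (145/((8 + ((4*3)*6)*(-1))²))/93521 = (145/((8 + (12*6)*(-1))²))*(1/93521) = (145/((8 + 72*(-1))²))*(1/93521) = (145/((8 - 72)²))*(1/93521) = (145/((-64)²))*(1/93521) = (145/4096)*(1/93521) = 145/383062016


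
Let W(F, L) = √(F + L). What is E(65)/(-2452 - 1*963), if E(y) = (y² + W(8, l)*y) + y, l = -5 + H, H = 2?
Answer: -858/683 - 13*√5/683 ≈ -1.2988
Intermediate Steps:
l = -3 (l = -5 + 2 = -3)
E(y) = y + y² + y*√5 (E(y) = (y² + √(8 - 3)*y) + y = (y² + √5*y) + y = (y² + y*√5) + y = y + y² + y*√5)
E(65)/(-2452 - 1*963) = (65*(1 + 65 + √5))/(-2452 - 1*963) = (65*(66 + √5))/(-2452 - 963) = (4290 + 65*√5)/(-3415) = (4290 + 65*√5)*(-1/3415) = -858/683 - 13*√5/683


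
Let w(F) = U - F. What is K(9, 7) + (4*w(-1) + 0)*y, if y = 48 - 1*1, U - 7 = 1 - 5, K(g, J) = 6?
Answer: 758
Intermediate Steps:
U = 3 (U = 7 + (1 - 5) = 7 - 4 = 3)
y = 47 (y = 48 - 1 = 47)
w(F) = 3 - F
K(9, 7) + (4*w(-1) + 0)*y = 6 + (4*(3 - 1*(-1)) + 0)*47 = 6 + (4*(3 + 1) + 0)*47 = 6 + (4*4 + 0)*47 = 6 + (16 + 0)*47 = 6 + 16*47 = 6 + 752 = 758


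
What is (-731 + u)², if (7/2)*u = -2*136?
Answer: 32046921/49 ≈ 6.5402e+5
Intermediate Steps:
u = -544/7 (u = 2*(-2*136)/7 = (2/7)*(-272) = -544/7 ≈ -77.714)
(-731 + u)² = (-731 - 544/7)² = (-5661/7)² = 32046921/49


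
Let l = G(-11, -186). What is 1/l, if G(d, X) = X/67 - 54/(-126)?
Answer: -469/1101 ≈ -0.42598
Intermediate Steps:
G(d, X) = 3/7 + X/67 (G(d, X) = X*(1/67) - 54*(-1/126) = X/67 + 3/7 = 3/7 + X/67)
l = -1101/469 (l = 3/7 + (1/67)*(-186) = 3/7 - 186/67 = -1101/469 ≈ -2.3475)
1/l = 1/(-1101/469) = -469/1101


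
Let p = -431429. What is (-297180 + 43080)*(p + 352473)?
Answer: 20062719600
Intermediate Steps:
(-297180 + 43080)*(p + 352473) = (-297180 + 43080)*(-431429 + 352473) = -254100*(-78956) = 20062719600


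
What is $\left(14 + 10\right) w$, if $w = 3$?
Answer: $72$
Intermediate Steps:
$\left(14 + 10\right) w = \left(14 + 10\right) 3 = 24 \cdot 3 = 72$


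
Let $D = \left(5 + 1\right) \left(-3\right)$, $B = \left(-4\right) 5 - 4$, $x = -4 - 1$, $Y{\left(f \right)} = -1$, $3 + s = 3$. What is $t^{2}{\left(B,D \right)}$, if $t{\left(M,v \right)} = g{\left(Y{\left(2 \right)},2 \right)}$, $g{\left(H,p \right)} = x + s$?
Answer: $25$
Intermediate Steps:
$s = 0$ ($s = -3 + 3 = 0$)
$x = -5$
$B = -24$ ($B = -20 - 4 = -24$)
$D = -18$ ($D = 6 \left(-3\right) = -18$)
$g{\left(H,p \right)} = -5$ ($g{\left(H,p \right)} = -5 + 0 = -5$)
$t{\left(M,v \right)} = -5$
$t^{2}{\left(B,D \right)} = \left(-5\right)^{2} = 25$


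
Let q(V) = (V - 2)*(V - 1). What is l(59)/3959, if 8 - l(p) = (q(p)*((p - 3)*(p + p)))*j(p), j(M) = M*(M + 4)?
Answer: -81201760408/3959 ≈ -2.0511e+7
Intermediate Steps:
q(V) = (-1 + V)*(-2 + V) (q(V) = (-2 + V)*(-1 + V) = (-1 + V)*(-2 + V))
j(M) = M*(4 + M)
l(p) = 8 - 2*p²*(-3 + p)*(4 + p)*(2 + p² - 3*p) (l(p) = 8 - (2 + p² - 3*p)*((p - 3)*(p + p))*p*(4 + p) = 8 - (2 + p² - 3*p)*((-3 + p)*(2*p))*p*(4 + p) = 8 - (2 + p² - 3*p)*(2*p*(-3 + p))*p*(4 + p) = 8 - 2*p*(-3 + p)*(2 + p² - 3*p)*p*(4 + p) = 8 - 2*p²*(-3 + p)*(4 + p)*(2 + p² - 3*p))
l(59)/3959 = (8 - 76*59³ - 2*59⁶ + 4*59⁵ + 26*59⁴ + 48*59²)/3959 = (8 - 76*205379 - 2*42180533641 + 4*714924299 + 26*12117361 + 48*3481)*(1/3959) = (8 - 15608804 - 84361067282 + 2859697196 + 315051386 + 167088)*(1/3959) = -81201760408*1/3959 = -81201760408/3959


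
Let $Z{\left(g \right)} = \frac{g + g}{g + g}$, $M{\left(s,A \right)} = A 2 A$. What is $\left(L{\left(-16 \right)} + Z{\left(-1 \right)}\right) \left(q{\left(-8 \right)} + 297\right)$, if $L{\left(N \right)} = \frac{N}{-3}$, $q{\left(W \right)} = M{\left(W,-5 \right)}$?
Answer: $\frac{6593}{3} \approx 2197.7$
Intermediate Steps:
$M{\left(s,A \right)} = 2 A^{2}$ ($M{\left(s,A \right)} = 2 A A = 2 A^{2}$)
$Z{\left(g \right)} = 1$ ($Z{\left(g \right)} = \frac{2 g}{2 g} = 2 g \frac{1}{2 g} = 1$)
$q{\left(W \right)} = 50$ ($q{\left(W \right)} = 2 \left(-5\right)^{2} = 2 \cdot 25 = 50$)
$L{\left(N \right)} = - \frac{N}{3}$ ($L{\left(N \right)} = N \left(- \frac{1}{3}\right) = - \frac{N}{3}$)
$\left(L{\left(-16 \right)} + Z{\left(-1 \right)}\right) \left(q{\left(-8 \right)} + 297\right) = \left(\left(- \frac{1}{3}\right) \left(-16\right) + 1\right) \left(50 + 297\right) = \left(\frac{16}{3} + 1\right) 347 = \frac{19}{3} \cdot 347 = \frac{6593}{3}$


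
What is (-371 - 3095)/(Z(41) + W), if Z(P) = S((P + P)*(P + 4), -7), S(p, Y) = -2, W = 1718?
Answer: -1733/858 ≈ -2.0198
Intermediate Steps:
Z(P) = -2
(-371 - 3095)/(Z(41) + W) = (-371 - 3095)/(-2 + 1718) = -3466/1716 = -3466*1/1716 = -1733/858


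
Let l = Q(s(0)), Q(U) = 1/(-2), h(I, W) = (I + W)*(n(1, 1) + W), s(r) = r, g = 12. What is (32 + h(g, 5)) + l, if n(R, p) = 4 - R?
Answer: 335/2 ≈ 167.50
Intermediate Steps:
h(I, W) = (3 + W)*(I + W) (h(I, W) = (I + W)*((4 - 1*1) + W) = (I + W)*((4 - 1) + W) = (I + W)*(3 + W) = (3 + W)*(I + W))
Q(U) = -½
l = -½ ≈ -0.50000
(32 + h(g, 5)) + l = (32 + (5² + 3*12 + 3*5 + 12*5)) - ½ = (32 + (25 + 36 + 15 + 60)) - ½ = (32 + 136) - ½ = 168 - ½ = 335/2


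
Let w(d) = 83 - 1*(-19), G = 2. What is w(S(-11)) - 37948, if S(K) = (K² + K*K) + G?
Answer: -37846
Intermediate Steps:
S(K) = 2 + 2*K² (S(K) = (K² + K*K) + 2 = (K² + K²) + 2 = 2*K² + 2 = 2 + 2*K²)
w(d) = 102 (w(d) = 83 + 19 = 102)
w(S(-11)) - 37948 = 102 - 37948 = -37846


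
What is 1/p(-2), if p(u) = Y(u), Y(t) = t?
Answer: -½ ≈ -0.50000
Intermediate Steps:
p(u) = u
1/p(-2) = 1/(-2) = -½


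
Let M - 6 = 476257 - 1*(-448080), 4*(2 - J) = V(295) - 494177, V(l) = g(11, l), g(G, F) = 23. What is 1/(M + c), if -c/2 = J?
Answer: 1/677262 ≈ 1.4765e-6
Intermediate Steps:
V(l) = 23
J = 247081/2 (J = 2 - (23 - 494177)/4 = 2 - ¼*(-494154) = 2 + 247077/2 = 247081/2 ≈ 1.2354e+5)
c = -247081 (c = -2*247081/2 = -247081)
M = 924343 (M = 6 + (476257 - 1*(-448080)) = 6 + (476257 + 448080) = 6 + 924337 = 924343)
1/(M + c) = 1/(924343 - 247081) = 1/677262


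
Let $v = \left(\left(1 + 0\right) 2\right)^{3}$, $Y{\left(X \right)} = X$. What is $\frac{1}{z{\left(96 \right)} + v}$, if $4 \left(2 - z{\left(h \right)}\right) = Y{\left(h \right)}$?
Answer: $- \frac{1}{14} \approx -0.071429$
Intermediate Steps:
$z{\left(h \right)} = 2 - \frac{h}{4}$
$v = 8$ ($v = \left(1 \cdot 2\right)^{3} = 2^{3} = 8$)
$\frac{1}{z{\left(96 \right)} + v} = \frac{1}{\left(2 - 24\right) + 8} = \frac{1}{-22 + 8} = \frac{1}{-14} = - \frac{1}{14}$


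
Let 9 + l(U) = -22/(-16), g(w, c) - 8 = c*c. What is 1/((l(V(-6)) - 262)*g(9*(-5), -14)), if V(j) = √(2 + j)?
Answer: -2/110007 ≈ -1.8181e-5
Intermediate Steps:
g(w, c) = 8 + c² (g(w, c) = 8 + c*c = 8 + c²)
l(U) = -61/8 (l(U) = -9 - 22/(-16) = -9 - 22*(-1/16) = -9 + 11/8 = -61/8)
1/((l(V(-6)) - 262)*g(9*(-5), -14)) = 1/((-61/8 - 262)*(8 + (-14)²)) = 1/(-2157*(8 + 196)/8) = 1/(-2157/8*204) = 1/(-110007/2) = -2/110007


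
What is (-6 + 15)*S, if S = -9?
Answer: -81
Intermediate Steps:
(-6 + 15)*S = (-6 + 15)*(-9) = 9*(-9) = -81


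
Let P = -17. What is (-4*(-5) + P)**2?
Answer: 9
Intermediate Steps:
(-4*(-5) + P)**2 = (-4*(-5) - 17)**2 = (20 - 17)**2 = 3**2 = 9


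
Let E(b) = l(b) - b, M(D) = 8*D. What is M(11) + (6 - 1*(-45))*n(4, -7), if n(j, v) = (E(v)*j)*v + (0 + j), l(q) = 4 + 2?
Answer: -18272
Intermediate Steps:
l(q) = 6
E(b) = 6 - b
n(j, v) = j + j*v*(6 - v) (n(j, v) = ((6 - v)*j)*v + (0 + j) = (j*(6 - v))*v + j = j*v*(6 - v) + j = j + j*v*(6 - v))
M(11) + (6 - 1*(-45))*n(4, -7) = 8*11 + (6 - 1*(-45))*(-1*4*(-1 - 7*(-6 - 7))) = 88 + (6 + 45)*(-1*4*(-1 - 7*(-13))) = 88 + 51*(-1*4*(-1 + 91)) = 88 + 51*(-1*4*90) = 88 + 51*(-360) = 88 - 18360 = -18272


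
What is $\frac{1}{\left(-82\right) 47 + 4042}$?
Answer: $\frac{1}{188} \approx 0.0053191$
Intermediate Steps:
$\frac{1}{\left(-82\right) 47 + 4042} = \frac{1}{-3854 + 4042} = \frac{1}{188}$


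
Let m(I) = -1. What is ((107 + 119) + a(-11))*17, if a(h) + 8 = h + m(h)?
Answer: 3502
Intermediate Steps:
a(h) = -9 + h (a(h) = -8 + (h - 1) = -8 + (-1 + h) = -9 + h)
((107 + 119) + a(-11))*17 = ((107 + 119) + (-9 - 11))*17 = (226 - 20)*17 = 206*17 = 3502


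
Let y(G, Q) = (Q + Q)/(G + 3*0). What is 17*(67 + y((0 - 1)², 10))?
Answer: 1479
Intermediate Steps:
y(G, Q) = 2*Q/G (y(G, Q) = (2*Q)/(G + 0) = (2*Q)/G = 2*Q/G)
17*(67 + y((0 - 1)², 10)) = 17*(67 + 2*10/(0 - 1)²) = 17*(67 + 2*10/(-1)²) = 17*(67 + 2*10/1) = 17*(67 + 2*10*1) = 17*(67 + 20) = 17*87 = 1479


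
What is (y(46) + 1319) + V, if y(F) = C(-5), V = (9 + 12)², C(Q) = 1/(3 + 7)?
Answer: 17601/10 ≈ 1760.1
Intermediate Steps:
C(Q) = ⅒ (C(Q) = 1/10 = ⅒)
V = 441 (V = 21² = 441)
y(F) = ⅒
(y(46) + 1319) + V = (⅒ + 1319) + 441 = 13191/10 + 441 = 17601/10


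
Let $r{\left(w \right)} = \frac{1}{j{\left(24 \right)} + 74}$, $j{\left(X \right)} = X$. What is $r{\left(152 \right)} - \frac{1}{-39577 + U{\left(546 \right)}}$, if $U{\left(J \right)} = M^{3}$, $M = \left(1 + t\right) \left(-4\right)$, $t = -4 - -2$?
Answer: $\frac{39611}{3872274} \approx 0.010229$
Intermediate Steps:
$t = -2$ ($t = -4 + 2 = -2$)
$M = 4$ ($M = \left(1 - 2\right) \left(-4\right) = \left(-1\right) \left(-4\right) = 4$)
$r{\left(w \right)} = \frac{1}{98}$ ($r{\left(w \right)} = \frac{1}{24 + 74} = \frac{1}{98}$)
$U{\left(J \right)} = 64$ ($U{\left(J \right)} = 4^{3} = 64$)
$r{\left(152 \right)} - \frac{1}{-39577 + U{\left(546 \right)}} = \frac{1}{98} - \frac{1}{-39577 + 64} = \frac{1}{98} - \frac{1}{-39513} = \frac{1}{98} - - \frac{1}{39513} = \frac{1}{98} + \frac{1}{39513} = \frac{39611}{3872274}$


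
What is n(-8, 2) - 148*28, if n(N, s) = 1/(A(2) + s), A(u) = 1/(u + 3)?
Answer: -45579/11 ≈ -4143.5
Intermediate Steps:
A(u) = 1/(3 + u)
n(N, s) = 1/(⅕ + s) (n(N, s) = 1/(1/(3 + 2) + s) = 1/(1/5 + s) = 1/(⅕ + s))
n(-8, 2) - 148*28 = 5/(1 + 5*2) - 148*28 = 5/(1 + 10) - 4144 = 5/11 - 4144 = -45579/11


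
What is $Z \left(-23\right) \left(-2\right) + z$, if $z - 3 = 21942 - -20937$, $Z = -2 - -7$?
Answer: $43112$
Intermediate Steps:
$Z = 5$ ($Z = -2 + 7 = 5$)
$z = 42882$ ($z = 3 + \left(21942 - -20937\right) = 3 + \left(21942 + 20937\right) = 3 + 42879 = 42882$)
$Z \left(-23\right) \left(-2\right) + z = 5 \left(-23\right) \left(-2\right) + 42882 = \left(-115\right) \left(-2\right) + 42882 = 230 + 42882 = 43112$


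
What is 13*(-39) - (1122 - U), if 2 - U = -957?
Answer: -670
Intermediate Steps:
U = 959 (U = 2 - 1*(-957) = 2 + 957 = 959)
13*(-39) - (1122 - U) = 13*(-39) - (1122 - 1*959) = -507 - (1122 - 959) = -507 - 1*163 = -507 - 163 = -670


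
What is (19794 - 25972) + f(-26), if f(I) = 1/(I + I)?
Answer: -321257/52 ≈ -6178.0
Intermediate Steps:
f(I) = 1/(2*I)
(19794 - 25972) + f(-26) = (19794 - 25972) + (1/2)/(-26) = -6178 + (1/2)*(-1/26) = -6178 - 1/52 = -321257/52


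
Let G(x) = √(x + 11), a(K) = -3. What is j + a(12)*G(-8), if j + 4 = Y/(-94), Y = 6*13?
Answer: -227/47 - 3*√3 ≈ -10.026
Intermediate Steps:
Y = 78
G(x) = √(11 + x)
j = -227/47 (j = -4 + 78/(-94) = -4 + 78*(-1/94) = -4 - 39/47 = -227/47 ≈ -4.8298)
j + a(12)*G(-8) = -227/47 - 3*√(11 - 8) = -227/47 - 3*√3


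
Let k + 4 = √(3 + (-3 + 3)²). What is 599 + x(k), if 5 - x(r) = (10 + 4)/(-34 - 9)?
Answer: 25986/43 ≈ 604.33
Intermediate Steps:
k = -4 + √3 (k = -4 + √(3 + (-3 + 3)²) = -4 + √(3 + 0²) = -4 + √(3 + 0) = -4 + √3 ≈ -2.2679)
x(r) = 229/43 (x(r) = 5 - (10 + 4)/(-34 - 9) = 5 - 14/(-43) = 5 - 14*(-1)/43 = 5 - 1*(-14/43) = 5 + 14/43 = 229/43)
599 + x(k) = 599 + 229/43 = 25986/43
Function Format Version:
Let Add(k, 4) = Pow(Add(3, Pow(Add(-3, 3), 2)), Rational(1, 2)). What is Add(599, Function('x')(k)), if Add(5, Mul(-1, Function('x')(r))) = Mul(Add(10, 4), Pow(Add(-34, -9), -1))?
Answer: Rational(25986, 43) ≈ 604.33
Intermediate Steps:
k = Add(-4, Pow(3, Rational(1, 2))) (k = Add(-4, Pow(Add(3, Pow(Add(-3, 3), 2)), Rational(1, 2))) = Add(-4, Pow(Add(3, Pow(0, 2)), Rational(1, 2))) = Add(-4, Pow(Add(3, 0), Rational(1, 2))) = Add(-4, Pow(3, Rational(1, 2))) ≈ -2.2679)
Function('x')(r) = Rational(229, 43) (Function('x')(r) = Add(5, Mul(-1, Mul(Add(10, 4), Pow(Add(-34, -9), -1)))) = Add(5, Mul(-1, Mul(14, Pow(-43, -1)))) = Add(5, Mul(-1, Mul(14, Rational(-1, 43)))) = Add(5, Mul(-1, Rational(-14, 43))) = Add(5, Rational(14, 43)) = Rational(229, 43))
Add(599, Function('x')(k)) = Add(599, Rational(229, 43)) = Rational(25986, 43)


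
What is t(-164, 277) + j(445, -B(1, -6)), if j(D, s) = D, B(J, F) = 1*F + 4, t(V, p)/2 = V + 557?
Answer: 1231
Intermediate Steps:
t(V, p) = 1114 + 2*V (t(V, p) = 2*(V + 557) = 2*(557 + V) = 1114 + 2*V)
B(J, F) = 4 + F (B(J, F) = F + 4 = 4 + F)
t(-164, 277) + j(445, -B(1, -6)) = (1114 + 2*(-164)) + 445 = (1114 - 328) + 445 = 786 + 445 = 1231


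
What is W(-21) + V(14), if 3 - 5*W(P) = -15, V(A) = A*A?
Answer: 998/5 ≈ 199.60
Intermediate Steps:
V(A) = A²
W(P) = 18/5 (W(P) = ⅗ - ⅕*(-15) = ⅗ + 3 = 18/5)
W(-21) + V(14) = 18/5 + 14² = 18/5 + 196 = 998/5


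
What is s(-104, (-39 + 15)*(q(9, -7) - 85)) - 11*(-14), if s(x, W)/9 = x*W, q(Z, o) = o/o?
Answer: -1886822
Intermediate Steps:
q(Z, o) = 1
s(x, W) = 9*W*x (s(x, W) = 9*(x*W) = 9*(W*x) = 9*W*x)
s(-104, (-39 + 15)*(q(9, -7) - 85)) - 11*(-14) = 9*((-39 + 15)*(1 - 85))*(-104) - 11*(-14) = 9*(-24*(-84))*(-104) - 1*(-154) = 9*2016*(-104) + 154 = -1886976 + 154 = -1886822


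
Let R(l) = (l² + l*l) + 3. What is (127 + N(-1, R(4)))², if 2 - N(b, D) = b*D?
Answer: 26896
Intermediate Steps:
R(l) = 3 + 2*l² (R(l) = (l² + l²) + 3 = 2*l² + 3 = 3 + 2*l²)
N(b, D) = 2 - D*b (N(b, D) = 2 - b*D = 2 - D*b)
(127 + N(-1, R(4)))² = (127 + (2 - 1*(3 + 2*4²)*(-1)))² = (127 + (2 - 1*(3 + 2*16)*(-1)))² = (127 + (2 - 1*(3 + 32)*(-1)))² = (127 + (2 - 1*35*(-1)))² = (127 + (2 + 35))² = (127 + 37)² = 164² = 26896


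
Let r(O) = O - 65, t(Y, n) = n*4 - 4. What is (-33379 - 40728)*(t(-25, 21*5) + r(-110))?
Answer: -17859787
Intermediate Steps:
t(Y, n) = -4 + 4*n (t(Y, n) = 4*n - 4 = -4 + 4*n)
r(O) = -65 + O
(-33379 - 40728)*(t(-25, 21*5) + r(-110)) = (-33379 - 40728)*((-4 + 4*(21*5)) + (-65 - 110)) = -74107*((-4 + 4*105) - 175) = -74107*((-4 + 420) - 175) = -74107*(416 - 175) = -74107*241 = -17859787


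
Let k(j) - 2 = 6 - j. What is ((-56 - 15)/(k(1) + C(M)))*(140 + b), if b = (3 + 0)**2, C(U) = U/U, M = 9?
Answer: -10579/8 ≈ -1322.4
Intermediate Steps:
C(U) = 1
k(j) = 8 - j (k(j) = 2 + (6 - j) = 8 - j)
b = 9 (b = 3**2 = 9)
((-56 - 15)/(k(1) + C(M)))*(140 + b) = ((-56 - 15)/((8 - 1*1) + 1))*(140 + 9) = -71/((8 - 1) + 1)*149 = -71/(7 + 1)*149 = -71/8*149 = -10579/8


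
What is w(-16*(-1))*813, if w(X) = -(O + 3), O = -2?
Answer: -813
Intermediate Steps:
w(X) = -1 (w(X) = -(-2 + 3) = -1*1 = -1)
w(-16*(-1))*813 = -1*813 = -813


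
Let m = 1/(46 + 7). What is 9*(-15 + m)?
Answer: -7146/53 ≈ -134.83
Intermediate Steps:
m = 1/53 ≈ 0.018868
9*(-15 + m) = 9*(-15 + 1/53) = 9*(-794/53) = -7146/53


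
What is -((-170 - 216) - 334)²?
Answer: -518400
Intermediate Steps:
-((-170 - 216) - 334)² = -(-386 - 334)² = -1*(-720)² = -1*518400 = -518400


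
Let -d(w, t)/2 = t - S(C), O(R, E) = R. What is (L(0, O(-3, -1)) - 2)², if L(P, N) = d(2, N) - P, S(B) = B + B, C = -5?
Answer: 256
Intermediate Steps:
S(B) = 2*B
d(w, t) = -20 - 2*t (d(w, t) = -2*(t - 2*(-5)) = -2*(t - 1*(-10)) = -2*(t + 10) = -2*(10 + t) = -20 - 2*t)
L(P, N) = -20 - P - 2*N (L(P, N) = (-20 - 2*N) - P = -20 - P - 2*N)
(L(0, O(-3, -1)) - 2)² = ((-20 - 1*0 - 2*(-3)) - 2)² = ((-20 + 0 + 6) - 2)² = (-14 - 2)² = (-16)² = 256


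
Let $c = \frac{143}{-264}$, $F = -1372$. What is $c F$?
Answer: $\frac{4459}{6} \approx 743.17$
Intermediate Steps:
$c = - \frac{13}{24}$ ($c = 143 \left(- \frac{1}{264}\right) = - \frac{13}{24} \approx -0.54167$)
$c F = \left(- \frac{13}{24}\right) \left(-1372\right) = \frac{4459}{6}$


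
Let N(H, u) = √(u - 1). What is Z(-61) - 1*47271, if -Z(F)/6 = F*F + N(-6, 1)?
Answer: -69597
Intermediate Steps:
N(H, u) = √(-1 + u)
Z(F) = -6*F² (Z(F) = -6*(F*F + √(-1 + 1)) = -6*(F² + √0) = -6*(F² + 0) = -6*F²)
Z(-61) - 1*47271 = -6*(-61)² - 1*47271 = -6*3721 - 47271 = -22326 - 47271 = -69597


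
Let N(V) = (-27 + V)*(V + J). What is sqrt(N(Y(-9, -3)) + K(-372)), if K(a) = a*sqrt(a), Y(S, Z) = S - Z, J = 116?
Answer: sqrt(-3630 - 744*I*sqrt(93)) ≈ 46.962 - 76.39*I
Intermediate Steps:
K(a) = a**(3/2)
N(V) = (-27 + V)*(116 + V) (N(V) = (-27 + V)*(V + 116) = (-27 + V)*(116 + V))
sqrt(N(Y(-9, -3)) + K(-372)) = sqrt((-3132 + (-9 - 1*(-3))**2 + 89*(-9 - 1*(-3))) + (-372)**(3/2)) = sqrt((-3132 + (-9 + 3)**2 + 89*(-9 + 3)) - 744*I*sqrt(93)) = sqrt((-3132 + (-6)**2 + 89*(-6)) - 744*I*sqrt(93)) = sqrt((-3132 + 36 - 534) - 744*I*sqrt(93)) = sqrt(-3630 - 744*I*sqrt(93))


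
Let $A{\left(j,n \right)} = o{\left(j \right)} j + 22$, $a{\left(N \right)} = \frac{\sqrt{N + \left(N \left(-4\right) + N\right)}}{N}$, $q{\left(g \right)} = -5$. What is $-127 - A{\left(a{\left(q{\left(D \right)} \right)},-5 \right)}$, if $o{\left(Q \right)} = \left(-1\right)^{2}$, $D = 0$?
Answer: $-149 + \frac{\sqrt{10}}{5} \approx -148.37$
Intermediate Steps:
$o{\left(Q \right)} = 1$
$a{\left(N \right)} = \frac{\sqrt{2} \sqrt{- N}}{N}$ ($a{\left(N \right)} = \frac{\sqrt{N + \left(- 4 N + N\right)}}{N} = \frac{\sqrt{N - 3 N}}{N} = \frac{\sqrt{- 2 N}}{N} = \frac{\sqrt{2} \sqrt{- N}}{N}$)
$A{\left(j,n \right)} = 22 + j$ ($A{\left(j,n \right)} = 1 j + 22 = j + 22 = 22 + j$)
$-127 - A{\left(a{\left(q{\left(D \right)} \right)},-5 \right)} = -127 - \left(22 - \frac{\sqrt{2}}{\sqrt{5}}\right) = -127 - \left(22 - \sqrt{2} \frac{\sqrt{5}}{5}\right) = -127 - \left(22 - \frac{\sqrt{10}}{5}\right) = -149 + \frac{\sqrt{10}}{5}$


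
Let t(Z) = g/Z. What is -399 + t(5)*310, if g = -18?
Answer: -1515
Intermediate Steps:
t(Z) = -18/Z
-399 + t(5)*310 = -399 - 18/5*310 = -399 - 1116 = -1515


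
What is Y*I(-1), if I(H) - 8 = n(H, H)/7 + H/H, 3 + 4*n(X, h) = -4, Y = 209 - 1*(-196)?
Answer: 14175/4 ≈ 3543.8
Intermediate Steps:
Y = 405 (Y = 209 + 196 = 405)
n(X, h) = -7/4 (n(X, h) = -¾ + (¼)*(-4) = -¾ - 1 = -7/4)
I(H) = 35/4 (I(H) = 8 + (-7/4/7 + H/H) = 8 + (-7/4*⅐ + 1) = 8 + (-¼ + 1) = 8 + ¾ = 35/4)
Y*I(-1) = 405*(35/4) = 14175/4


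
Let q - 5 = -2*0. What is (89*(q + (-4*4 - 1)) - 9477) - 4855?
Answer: -15400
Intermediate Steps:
q = 5 (q = 5 - 2*0 = 5 + 0 = 5)
(89*(q + (-4*4 - 1)) - 9477) - 4855 = (89*(5 + (-4*4 - 1)) - 9477) - 4855 = (89*(5 + (-16 - 1)) - 9477) - 4855 = (89*(5 - 17) - 9477) - 4855 = (89*(-12) - 9477) - 4855 = (-1068 - 9477) - 4855 = -10545 - 4855 = -15400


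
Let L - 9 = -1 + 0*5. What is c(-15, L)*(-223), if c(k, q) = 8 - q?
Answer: 0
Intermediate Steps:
L = 8 (L = 9 + (-1 + 0*5) = 9 + (-1 + 0) = 9 - 1 = 8)
c(-15, L)*(-223) = (8 - 1*8)*(-223) = (8 - 8)*(-223) = 0*(-223) = 0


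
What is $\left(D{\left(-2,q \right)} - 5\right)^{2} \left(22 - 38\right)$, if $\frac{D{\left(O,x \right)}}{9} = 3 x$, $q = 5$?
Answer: $-270400$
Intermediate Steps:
$D{\left(O,x \right)} = 27 x$ ($D{\left(O,x \right)} = 9 \cdot 3 x = 27 x$)
$\left(D{\left(-2,q \right)} - 5\right)^{2} \left(22 - 38\right) = \left(27 \cdot 5 - 5\right)^{2} \left(22 - 38\right) = \left(135 - 5\right)^{2} \left(-16\right) = 130^{2} \left(-16\right) = 16900 \left(-16\right) = -270400$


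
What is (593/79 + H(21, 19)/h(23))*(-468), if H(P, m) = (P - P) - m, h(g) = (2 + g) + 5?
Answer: -1270542/395 ≈ -3216.6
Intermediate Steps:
h(g) = 7 + g
H(P, m) = -m (H(P, m) = 0 - m = -m)
(593/79 + H(21, 19)/h(23))*(-468) = (593/79 + (-1*19)/(7 + 23))*(-468) = (593*(1/79) - 19/30)*(-468) = (593/79 - 19*1/30)*(-468) = (593/79 - 19/30)*(-468) = (16289/2370)*(-468) = -1270542/395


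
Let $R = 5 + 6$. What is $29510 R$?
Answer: $324610$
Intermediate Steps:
$R = 11$
$29510 R = 29510 \cdot 11 = 324610$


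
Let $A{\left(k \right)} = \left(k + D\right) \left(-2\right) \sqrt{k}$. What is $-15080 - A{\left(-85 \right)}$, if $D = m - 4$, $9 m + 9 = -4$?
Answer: $-15080 - \frac{1628 i \sqrt{85}}{9} \approx -15080.0 - 1667.7 i$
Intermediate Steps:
$m = - \frac{13}{9}$ ($m = -1 + \frac{1}{9} \left(-4\right) = -1 - \frac{4}{9} = - \frac{13}{9} \approx -1.4444$)
$D = - \frac{49}{9}$ ($D = - \frac{13}{9} - 4 = - \frac{49}{9} \approx -5.4444$)
$A{\left(k \right)} = \sqrt{k} \left(\frac{98}{9} - 2 k\right)$ ($A{\left(k \right)} = \left(k - \frac{49}{9}\right) \left(-2\right) \sqrt{k} = \left(- \frac{49}{9} + k\right) \left(-2\right) \sqrt{k} = \left(\frac{98}{9} - 2 k\right) \sqrt{k} = \sqrt{k} \left(\frac{98}{9} - 2 k\right)$)
$-15080 - A{\left(-85 \right)} = -15080 - \sqrt{-85} \left(\frac{98}{9} - -170\right) = -15080 - i \sqrt{85} \left(\frac{98}{9} + 170\right) = -15080 - i \sqrt{85} \cdot \frac{1628}{9} = -15080 - \frac{1628 i \sqrt{85}}{9}$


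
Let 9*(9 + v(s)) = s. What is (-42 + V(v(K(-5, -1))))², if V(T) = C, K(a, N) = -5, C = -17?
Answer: 3481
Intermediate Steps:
v(s) = -9 + s/9
V(T) = -17
(-42 + V(v(K(-5, -1))))² = (-42 - 17)² = (-59)² = 3481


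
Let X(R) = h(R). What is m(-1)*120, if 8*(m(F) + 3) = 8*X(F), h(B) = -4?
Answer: -840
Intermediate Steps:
X(R) = -4
m(F) = -7 (m(F) = -3 + (8*(-4))/8 = -3 + (⅛)*(-32) = -3 - 4 = -7)
m(-1)*120 = -7*120 = -840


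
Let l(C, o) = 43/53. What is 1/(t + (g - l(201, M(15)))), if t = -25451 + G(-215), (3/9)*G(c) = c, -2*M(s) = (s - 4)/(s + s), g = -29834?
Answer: -53/2964333 ≈ -1.7879e-5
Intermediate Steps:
M(s) = -(-4 + s)/(4*s) (M(s) = -(s - 4)/(2*(s + s)) = -(-4 + s)/(2*(2*s)) = -(-4 + s)*1/(2*s)/2 = -(-4 + s)/(4*s))
G(c) = 3*c
t = -26096 (t = -25451 + 3*(-215) = -25451 - 645 = -26096)
l(C, o) = 43/53 (l(C, o) = 43*(1/53) = 43/53)
1/(t + (g - l(201, M(15)))) = 1/(-26096 + (-29834 - 1*43/53)) = 1/(-26096 + (-29834 - 43/53)) = 1/(-26096 - 1581245/53) = 1/(-2964333/53) = -53/2964333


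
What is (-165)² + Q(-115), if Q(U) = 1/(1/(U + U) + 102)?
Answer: 638671505/23459 ≈ 27225.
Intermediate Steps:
Q(U) = 1/(102 + 1/(2*U)) (Q(U) = 1/(1/(2*U) + 102) = 1/(102 + 1/(2*U)))
(-165)² + Q(-115) = (-165)² + 2*(-115)/(1 + 204*(-115)) = 27225 + 2*(-115)/(1 - 23460) = 27225 + 2*(-115)/(-23459) = 27225 + 2*(-115)*(-1/23459) = 27225 + 230/23459 = 638671505/23459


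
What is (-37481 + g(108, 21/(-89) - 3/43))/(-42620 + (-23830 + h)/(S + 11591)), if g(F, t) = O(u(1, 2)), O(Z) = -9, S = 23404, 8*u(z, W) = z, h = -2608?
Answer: 28520925/32424203 ≈ 0.87962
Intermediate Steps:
u(z, W) = z/8
g(F, t) = -9
(-37481 + g(108, 21/(-89) - 3/43))/(-42620 + (-23830 + h)/(S + 11591)) = (-37481 - 9)/(-42620 + (-23830 - 2608)/(23404 + 11591)) = -37490/(-42620 - 26438/34995) = -37490/(-1491513338/34995) = -37490*(-34995/1491513338) = 28520925/32424203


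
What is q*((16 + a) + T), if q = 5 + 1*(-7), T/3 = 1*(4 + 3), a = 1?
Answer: -76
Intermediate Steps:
T = 21 (T = 3*(1*(4 + 3)) = 3*(1*7) = 3*7 = 21)
q = -2 (q = 5 - 7 = -2)
q*((16 + a) + T) = -2*((16 + 1) + 21) = -2*(17 + 21) = -2*38 = -76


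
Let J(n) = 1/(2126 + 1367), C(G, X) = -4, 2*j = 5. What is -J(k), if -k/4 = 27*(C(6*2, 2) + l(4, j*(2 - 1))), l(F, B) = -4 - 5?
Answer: -1/3493 ≈ -0.00028629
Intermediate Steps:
j = 5/2 (j = (1/2)*5 = 5/2 ≈ 2.5000)
l(F, B) = -9
k = 1404 (k = -108*(-4 - 9) = -108*(-13) = -4*(-351) = 1404)
J(n) = 1/3493
-J(k) = -1*1/3493 = -1/3493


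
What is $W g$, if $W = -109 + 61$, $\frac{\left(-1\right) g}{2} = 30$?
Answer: $2880$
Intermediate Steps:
$g = -60$ ($g = \left(-2\right) 30 = -60$)
$W = -48$
$W g = \left(-48\right) \left(-60\right) = 2880$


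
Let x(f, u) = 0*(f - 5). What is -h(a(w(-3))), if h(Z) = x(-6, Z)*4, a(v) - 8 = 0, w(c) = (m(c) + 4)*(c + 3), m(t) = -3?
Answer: 0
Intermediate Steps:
x(f, u) = 0 (x(f, u) = 0*(-5 + f) = 0)
w(c) = 3 + c (w(c) = (-3 + 4)*(c + 3) = 1*(3 + c) = 3 + c)
a(v) = 8 (a(v) = 8 + 0 = 8)
h(Z) = 0 (h(Z) = 0*4 = 0)
-h(a(w(-3))) = -1*0 = 0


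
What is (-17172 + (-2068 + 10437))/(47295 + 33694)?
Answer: -8803/80989 ≈ -0.10869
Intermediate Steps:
(-17172 + (-2068 + 10437))/(47295 + 33694) = (-17172 + 8369)/80989 = -8803*1/80989 = -8803/80989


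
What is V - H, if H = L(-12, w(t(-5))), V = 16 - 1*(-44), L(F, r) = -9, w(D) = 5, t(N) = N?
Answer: 69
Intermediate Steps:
V = 60 (V = 16 + 44 = 60)
H = -9
V - H = 60 - 1*(-9) = 60 + 9 = 69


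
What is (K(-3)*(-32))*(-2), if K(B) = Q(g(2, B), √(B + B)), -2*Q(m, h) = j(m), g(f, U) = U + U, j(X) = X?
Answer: 192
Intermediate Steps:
g(f, U) = 2*U
Q(m, h) = -m/2
K(B) = -B
(K(-3)*(-32))*(-2) = (-1*(-3)*(-32))*(-2) = (3*(-32))*(-2) = -96*(-2) = 192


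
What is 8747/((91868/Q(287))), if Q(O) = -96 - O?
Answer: -3350101/91868 ≈ -36.466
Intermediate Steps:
8747/((91868/Q(287))) = 8747/((91868/(-96 - 1*287))) = 8747/((91868/(-96 - 287))) = 8747/((91868/(-383))) = 8747/((91868*(-1/383))) = 8747/(-91868/383) = 8747*(-383/91868) = -3350101/91868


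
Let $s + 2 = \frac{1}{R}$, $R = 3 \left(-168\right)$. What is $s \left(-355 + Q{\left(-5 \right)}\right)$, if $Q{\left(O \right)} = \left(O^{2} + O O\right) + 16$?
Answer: $\frac{291601}{504} \approx 578.57$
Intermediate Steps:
$R = -504$
$Q{\left(O \right)} = 16 + 2 O^{2}$ ($Q{\left(O \right)} = \left(O^{2} + O^{2}\right) + 16 = 2 O^{2} + 16 = 16 + 2 O^{2}$)
$s = - \frac{1009}{504}$ ($s = -2 + \frac{1}{-504} = -2 - \frac{1}{504} = - \frac{1009}{504} \approx -2.002$)
$s \left(-355 + Q{\left(-5 \right)}\right) = - \frac{1009 \left(-355 + \left(16 + 2 \left(-5\right)^{2}\right)\right)}{504} = - \frac{1009 \left(-355 + \left(16 + 2 \cdot 25\right)\right)}{504} = - \frac{1009 \left(-355 + \left(16 + 50\right)\right)}{504} = - \frac{1009 \left(-355 + 66\right)}{504} = \left(- \frac{1009}{504}\right) \left(-289\right) = \frac{291601}{504}$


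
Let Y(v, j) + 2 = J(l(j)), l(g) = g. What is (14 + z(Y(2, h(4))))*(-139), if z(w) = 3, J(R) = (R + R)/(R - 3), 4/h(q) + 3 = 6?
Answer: -2363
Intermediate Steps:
h(q) = 4/3 (h(q) = 4/(-3 + 6) = 4/3)
J(R) = 2*R/(-3 + R) (J(R) = (2*R)/(-3 + R) = 2*R/(-3 + R))
Y(v, j) = -2 + 2*j/(-3 + j)
(14 + z(Y(2, h(4))))*(-139) = (14 + 3)*(-139) = 17*(-139) = -2363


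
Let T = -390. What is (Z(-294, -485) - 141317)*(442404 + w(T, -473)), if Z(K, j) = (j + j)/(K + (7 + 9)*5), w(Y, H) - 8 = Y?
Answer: -6683564477548/107 ≈ -6.2463e+10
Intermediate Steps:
w(Y, H) = 8 + Y
Z(K, j) = 2*j/(80 + K) (Z(K, j) = (2*j)/(K + 16*5) = (2*j)/(K + 80) = (2*j)/(80 + K) = 2*j/(80 + K))
(Z(-294, -485) - 141317)*(442404 + w(T, -473)) = (2*(-485)/(80 - 294) - 141317)*(442404 + (8 - 390)) = (2*(-485)/(-214) - 141317)*(442404 - 382) = (2*(-485)*(-1/214) - 141317)*442022 = (485/107 - 141317)*442022 = -15120434/107*442022 = -6683564477548/107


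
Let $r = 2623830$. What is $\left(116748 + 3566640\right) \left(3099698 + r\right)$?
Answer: $21081974352864$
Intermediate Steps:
$\left(116748 + 3566640\right) \left(3099698 + r\right) = \left(116748 + 3566640\right) \left(3099698 + 2623830\right) = 3683388 \cdot 5723528 = 21081974352864$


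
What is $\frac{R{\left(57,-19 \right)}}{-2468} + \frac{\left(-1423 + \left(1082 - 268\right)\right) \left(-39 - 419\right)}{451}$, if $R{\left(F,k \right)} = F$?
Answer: $\frac{688353789}{1113068} \approx 618.43$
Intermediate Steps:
$\frac{R{\left(57,-19 \right)}}{-2468} + \frac{\left(-1423 + \left(1082 - 268\right)\right) \left(-39 - 419\right)}{451} = \frac{57}{-2468} + \frac{\left(-1423 + \left(1082 - 268\right)\right) \left(-39 - 419\right)}{451} = 57 \left(- \frac{1}{2468}\right) + \left(-1423 + \left(1082 - 268\right)\right) \left(-458\right) \frac{1}{451} = - \frac{57}{2468} + \left(-1423 + 814\right) \left(-458\right) \frac{1}{451} = - \frac{57}{2468} + \left(-609\right) \left(-458\right) \frac{1}{451} = - \frac{57}{2468} + 278922 \cdot \frac{1}{451} = - \frac{57}{2468} + \frac{278922}{451} = \frac{688353789}{1113068}$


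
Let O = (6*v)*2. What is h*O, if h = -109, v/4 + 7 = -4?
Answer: 57552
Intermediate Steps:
v = -44 (v = -28 + 4*(-4) = -28 - 16 = -44)
O = -528 (O = (6*(-44))*2 = -264*2 = -528)
h*O = -109*(-528) = 57552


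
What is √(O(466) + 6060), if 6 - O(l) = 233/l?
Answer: √24262/2 ≈ 77.881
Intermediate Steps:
O(l) = 6 - 233/l
√(O(466) + 6060) = √((6 - 233/466) + 6060) = √((6 - 233*1/466) + 6060) = √((6 - ½) + 6060) = √(11/2 + 6060) = √(12131/2) = √24262/2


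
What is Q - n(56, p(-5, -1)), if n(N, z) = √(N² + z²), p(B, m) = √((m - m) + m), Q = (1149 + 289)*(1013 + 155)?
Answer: 1679584 - √3135 ≈ 1.6795e+6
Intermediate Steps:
Q = 1679584 (Q = 1438*1168 = 1679584)
p(B, m) = √m (p(B, m) = √(0 + m) = √m)
Q - n(56, p(-5, -1)) = 1679584 - √(56² + (√(-1))²) = 1679584 - √(3136 + I²) = 1679584 - √(3136 - 1) = 1679584 - √3135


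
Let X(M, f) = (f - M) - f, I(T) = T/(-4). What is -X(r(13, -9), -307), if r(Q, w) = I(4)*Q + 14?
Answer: 1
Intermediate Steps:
I(T) = -T/4 (I(T) = T*(-¼) = -T/4)
r(Q, w) = 14 - Q (r(Q, w) = (-¼*4)*Q + 14 = -Q + 14 = 14 - Q)
X(M, f) = -M
-X(r(13, -9), -307) = -(-1)*(14 - 1*13) = -(-1)*(14 - 13) = -(-1) = -1*(-1) = 1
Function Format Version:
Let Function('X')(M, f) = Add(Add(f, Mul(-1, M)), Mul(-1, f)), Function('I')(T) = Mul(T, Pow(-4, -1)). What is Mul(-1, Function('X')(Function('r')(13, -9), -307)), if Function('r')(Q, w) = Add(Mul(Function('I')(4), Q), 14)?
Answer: 1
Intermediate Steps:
Function('I')(T) = Mul(Rational(-1, 4), T) (Function('I')(T) = Mul(T, Rational(-1, 4)) = Mul(Rational(-1, 4), T))
Function('r')(Q, w) = Add(14, Mul(-1, Q)) (Function('r')(Q, w) = Add(Mul(Mul(Rational(-1, 4), 4), Q), 14) = Add(Mul(-1, Q), 14) = Add(14, Mul(-1, Q)))
Function('X')(M, f) = Mul(-1, M)
Mul(-1, Function('X')(Function('r')(13, -9), -307)) = Mul(-1, Mul(-1, Add(14, Mul(-1, 13)))) = Mul(-1, Mul(-1, Add(14, -13))) = Mul(-1, Mul(-1, 1)) = Mul(-1, -1) = 1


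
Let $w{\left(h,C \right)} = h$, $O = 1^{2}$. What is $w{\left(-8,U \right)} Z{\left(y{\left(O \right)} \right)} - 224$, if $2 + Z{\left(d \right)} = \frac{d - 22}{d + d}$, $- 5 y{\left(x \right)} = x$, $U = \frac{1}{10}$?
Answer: $-652$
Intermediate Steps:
$O = 1$
$U = \frac{1}{10} \approx 0.1$
$y{\left(x \right)} = - \frac{x}{5}$
$Z{\left(d \right)} = -2 + \frac{-22 + d}{2 d}$ ($Z{\left(d \right)} = -2 + \frac{d - 22}{d + d} = -2 + \frac{-22 + d}{2 d}$)
$w{\left(-8,U \right)} Z{\left(y{\left(O \right)} \right)} - 224 = - 8 \left(- \frac{3}{2} - \frac{11}{\left(- \frac{1}{5}\right) 1}\right) - 224 = - 8 \left(- \frac{3}{2} - \frac{11}{- \frac{1}{5}}\right) - 224 = - 8 \left(- \frac{3}{2} - -55\right) - 224 = - 8 \left(- \frac{3}{2} + 55\right) - 224 = \left(-8\right) \frac{107}{2} - 224 = -428 - 224 = -652$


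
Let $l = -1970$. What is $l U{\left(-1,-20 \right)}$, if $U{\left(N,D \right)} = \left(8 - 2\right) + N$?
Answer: $-9850$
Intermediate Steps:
$U{\left(N,D \right)} = 6 + N$
$l U{\left(-1,-20 \right)} = - 1970 \left(6 - 1\right) = \left(-1970\right) 5 = -9850$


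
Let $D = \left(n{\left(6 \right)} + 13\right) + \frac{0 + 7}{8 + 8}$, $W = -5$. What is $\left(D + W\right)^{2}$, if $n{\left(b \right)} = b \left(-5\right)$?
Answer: $\frac{119025}{256} \approx 464.94$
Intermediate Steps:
$n{\left(b \right)} = - 5 b$
$D = - \frac{265}{16}$ ($D = \left(\left(-5\right) 6 + 13\right) + \frac{0 + 7}{8 + 8} = \left(-30 + 13\right) + \frac{7}{16} = -17 + 7 \cdot \frac{1}{16} = -17 + \frac{7}{16} = - \frac{265}{16} \approx -16.563$)
$\left(D + W\right)^{2} = \left(- \frac{265}{16} - 5\right)^{2} = \left(- \frac{345}{16}\right)^{2} = \frac{119025}{256}$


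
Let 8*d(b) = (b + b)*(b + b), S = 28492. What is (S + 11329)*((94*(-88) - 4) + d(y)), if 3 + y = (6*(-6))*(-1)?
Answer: -615752123/2 ≈ -3.0788e+8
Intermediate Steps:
y = 33 (y = -3 + (6*(-6))*(-1) = -3 - 36*(-1) = -3 + 36 = 33)
d(b) = b²/2 (d(b) = ((b + b)*(b + b))/8 = ((2*b)*(2*b))/8 = (4*b²)/8 = b²/2)
(S + 11329)*((94*(-88) - 4) + d(y)) = (28492 + 11329)*((94*(-88) - 4) + (½)*33²) = 39821*((-8272 - 4) + (½)*1089) = 39821*(-8276 + 1089/2) = 39821*(-15463/2) = -615752123/2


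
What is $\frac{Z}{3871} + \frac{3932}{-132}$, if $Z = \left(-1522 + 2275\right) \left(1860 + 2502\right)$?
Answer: $\frac{104586145}{127743} \approx 818.72$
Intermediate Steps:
$Z = 3284586$ ($Z = 753 \cdot 4362 = 3284586$)
$\frac{Z}{3871} + \frac{3932}{-132} = \frac{3284586}{3871} + \frac{3932}{-132} = 3284586 \cdot \frac{1}{3871} + 3932 \left(- \frac{1}{132}\right) = \frac{3284586}{3871} - \frac{983}{33} = \frac{104586145}{127743}$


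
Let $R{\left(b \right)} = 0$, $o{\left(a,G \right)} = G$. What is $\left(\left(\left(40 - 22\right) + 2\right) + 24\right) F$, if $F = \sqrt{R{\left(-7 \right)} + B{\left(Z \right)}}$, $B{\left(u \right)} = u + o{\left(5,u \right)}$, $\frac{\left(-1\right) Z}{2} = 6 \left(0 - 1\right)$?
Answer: $88 \sqrt{6} \approx 215.56$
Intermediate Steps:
$Z = 12$ ($Z = - 2 \cdot 6 \left(0 - 1\right) = - 2 \cdot 6 \left(-1\right) = \left(-2\right) \left(-6\right) = 12$)
$B{\left(u \right)} = 2 u$ ($B{\left(u \right)} = u + u = 2 u$)
$F = 2 \sqrt{6}$ ($F = \sqrt{0 + 2 \cdot 12} = \sqrt{0 + 24} = \sqrt{24} = 2 \sqrt{6} \approx 4.899$)
$\left(\left(\left(40 - 22\right) + 2\right) + 24\right) F = \left(\left(\left(40 - 22\right) + 2\right) + 24\right) 2 \sqrt{6} = \left(\left(18 + 2\right) + 24\right) 2 \sqrt{6} = \left(20 + 24\right) 2 \sqrt{6} = 44 \cdot 2 \sqrt{6} = 88 \sqrt{6}$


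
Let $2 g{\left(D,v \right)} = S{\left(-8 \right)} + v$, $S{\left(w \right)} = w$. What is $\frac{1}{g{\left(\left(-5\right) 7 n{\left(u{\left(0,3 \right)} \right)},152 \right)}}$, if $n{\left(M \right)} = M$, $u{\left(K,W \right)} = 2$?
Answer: $\frac{1}{72} \approx 0.013889$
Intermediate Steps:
$g{\left(D,v \right)} = -4 + \frac{v}{2}$ ($g{\left(D,v \right)} = \frac{-8 + v}{2} = -4 + \frac{v}{2}$)
$\frac{1}{g{\left(\left(-5\right) 7 n{\left(u{\left(0,3 \right)} \right)},152 \right)}} = \frac{1}{-4 + \frac{1}{2} \cdot 152} = \frac{1}{-4 + 76} = \frac{1}{72}$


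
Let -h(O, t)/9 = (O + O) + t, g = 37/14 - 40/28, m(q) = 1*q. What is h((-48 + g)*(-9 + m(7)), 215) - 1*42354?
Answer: -321813/7 ≈ -45973.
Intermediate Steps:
m(q) = q
g = 17/14 (g = 37*(1/14) - 40*1/28 = 37/14 - 10/7 = 17/14 ≈ 1.2143)
h(O, t) = -18*O - 9*t (h(O, t) = -9*((O + O) + t) = -9*(2*O + t) = -9*(t + 2*O) = -18*O - 9*t)
h((-48 + g)*(-9 + m(7)), 215) - 1*42354 = (-18*(-48 + 17/14)*(-9 + 7) - 9*215) - 1*42354 = (-(-5895)*(-2)/7 - 1935) - 42354 = (-18*655/7 - 1935) - 42354 = (-11790/7 - 1935) - 42354 = -25335/7 - 42354 = -321813/7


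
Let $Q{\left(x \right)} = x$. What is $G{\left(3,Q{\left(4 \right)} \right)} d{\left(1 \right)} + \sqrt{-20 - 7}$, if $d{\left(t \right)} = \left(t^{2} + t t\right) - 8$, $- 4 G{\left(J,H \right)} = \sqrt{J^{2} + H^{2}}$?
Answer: $\frac{15}{2} + 3 i \sqrt{3} \approx 7.5 + 5.1962 i$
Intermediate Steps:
$G{\left(J,H \right)} = - \frac{\sqrt{H^{2} + J^{2}}}{4}$ ($G{\left(J,H \right)} = - \frac{\sqrt{J^{2} + H^{2}}}{4} = - \frac{\sqrt{H^{2} + J^{2}}}{4}$)
$d{\left(t \right)} = -8 + 2 t^{2}$ ($d{\left(t \right)} = \left(t^{2} + t^{2}\right) - 8 = 2 t^{2} - 8 = -8 + 2 t^{2}$)
$G{\left(3,Q{\left(4 \right)} \right)} d{\left(1 \right)} + \sqrt{-20 - 7} = - \frac{\sqrt{4^{2} + 3^{2}}}{4} \left(-8 + 2 \cdot 1^{2}\right) + \sqrt{-20 - 7} = - \frac{\sqrt{16 + 9}}{4} \left(-8 + 2 \cdot 1\right) + \sqrt{-27} = - \frac{\sqrt{25}}{4} \left(-8 + 2\right) + 3 i \sqrt{3} = \left(- \frac{1}{4}\right) 5 \left(-6\right) + 3 i \sqrt{3} = \left(- \frac{5}{4}\right) \left(-6\right) + 3 i \sqrt{3} = \frac{15}{2} + 3 i \sqrt{3}$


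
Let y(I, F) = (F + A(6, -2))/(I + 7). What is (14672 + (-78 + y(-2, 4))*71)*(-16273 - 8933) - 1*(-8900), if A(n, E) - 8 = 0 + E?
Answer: -233801956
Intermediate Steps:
A(n, E) = 8 + E (A(n, E) = 8 + (0 + E) = 8 + E)
y(I, F) = (6 + F)/(7 + I) (y(I, F) = (F + (8 - 2))/(I + 7) = (F + 6)/(7 + I) = (6 + F)/(7 + I))
(14672 + (-78 + y(-2, 4))*71)*(-16273 - 8933) - 1*(-8900) = (14672 + (-78 + (6 + 4)/(7 - 2))*71)*(-16273 - 8933) - 1*(-8900) = (14672 + (-78 + 10/5)*71)*(-25206) + 8900 = (14672 + (-78 + (1/5)*10)*71)*(-25206) + 8900 = (14672 + (-78 + 2)*71)*(-25206) + 8900 = (14672 - 76*71)*(-25206) + 8900 = (14672 - 5396)*(-25206) + 8900 = 9276*(-25206) + 8900 = -233810856 + 8900 = -233801956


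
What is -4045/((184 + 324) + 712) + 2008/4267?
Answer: -11801/4148 ≈ -2.8450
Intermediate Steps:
-4045/((184 + 324) + 712) + 2008/4267 = -4045/(508 + 712) + 2008*(1/4267) = -4045/1220 + 8/17 = -4045*1/1220 + 8/17 = -809/244 + 8/17 = -11801/4148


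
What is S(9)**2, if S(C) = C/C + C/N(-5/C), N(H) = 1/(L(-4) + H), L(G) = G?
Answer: 1600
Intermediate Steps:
N(H) = 1/(-4 + H)
S(C) = 1 + C*(-4 - 5/C) (S(C) = C/C + C/(1/(-4 - 5/C)) = 1 + C*(-4 - 5/C))
S(9)**2 = (-4 - 4*9)**2 = (-4 - 36)**2 = (-40)**2 = 1600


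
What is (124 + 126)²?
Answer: 62500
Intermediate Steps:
(124 + 126)² = 250² = 62500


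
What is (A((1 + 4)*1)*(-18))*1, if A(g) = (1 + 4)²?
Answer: -450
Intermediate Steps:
A(g) = 25 (A(g) = 5² = 25)
(A((1 + 4)*1)*(-18))*1 = (25*(-18))*1 = -450*1 = -450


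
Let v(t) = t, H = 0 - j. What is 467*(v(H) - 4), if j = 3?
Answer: -3269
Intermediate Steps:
H = -3 (H = 0 - 1*3 = 0 - 3 = -3)
467*(v(H) - 4) = 467*(-3 - 4) = 467*(-7) = -3269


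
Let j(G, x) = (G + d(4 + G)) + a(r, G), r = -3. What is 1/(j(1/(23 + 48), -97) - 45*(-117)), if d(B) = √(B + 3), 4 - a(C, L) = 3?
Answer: 8848659/46597151137 - 71*√35358/139791453411 ≈ 0.00018980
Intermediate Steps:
a(C, L) = 1 (a(C, L) = 4 - 1*3 = 4 - 3 = 1)
d(B) = √(3 + B)
j(G, x) = 1 + G + √(7 + G) (j(G, x) = (G + √(3 + (4 + G))) + 1 = (G + √(7 + G)) + 1 = 1 + G + √(7 + G))
1/(j(1/(23 + 48), -97) - 45*(-117)) = 1/((1 + 1/(23 + 48) + √(7 + 1/(23 + 48))) - 45*(-117)) = 1/((1 + 1/71 + √(7 + 1/71)) + 5265) = 1/((1 + 1/71 + √(498/71)) + 5265) = 1/((1 + 1/71 + √35358/71) + 5265) = 1/((72/71 + √35358/71) + 5265) = 1/(373887/71 + √35358/71)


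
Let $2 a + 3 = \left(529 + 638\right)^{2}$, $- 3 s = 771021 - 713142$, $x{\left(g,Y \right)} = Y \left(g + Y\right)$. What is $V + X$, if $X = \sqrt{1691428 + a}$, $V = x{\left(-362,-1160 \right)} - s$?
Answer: $1784813 + \sqrt{2372371} \approx 1.7864 \cdot 10^{6}$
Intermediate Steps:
$x{\left(g,Y \right)} = Y \left(Y + g\right)$
$s = -19293$ ($s = - \frac{771021 - 713142}{3} = \left(- \frac{1}{3}\right) 57879 = -19293$)
$a = 680943$ ($a = - \frac{3}{2} + \frac{\left(529 + 638\right)^{2}}{2} = - \frac{3}{2} + \frac{1167^{2}}{2} = - \frac{3}{2} + \frac{1}{2} \cdot 1361889 = - \frac{3}{2} + \frac{1361889}{2} = 680943$)
$V = 1784813$ ($V = - 1160 \left(-1160 - 362\right) - -19293 = \left(-1160\right) \left(-1522\right) + 19293 = 1765520 + 19293 = 1784813$)
$X = \sqrt{2372371}$ ($X = \sqrt{1691428 + 680943} = \sqrt{2372371} \approx 1540.3$)
$V + X = 1784813 + \sqrt{2372371}$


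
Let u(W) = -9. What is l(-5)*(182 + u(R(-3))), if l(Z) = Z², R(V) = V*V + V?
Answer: 4325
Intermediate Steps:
R(V) = V + V² (R(V) = V² + V = V + V²)
l(-5)*(182 + u(R(-3))) = (-5)²*(182 - 9) = 25*173 = 4325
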